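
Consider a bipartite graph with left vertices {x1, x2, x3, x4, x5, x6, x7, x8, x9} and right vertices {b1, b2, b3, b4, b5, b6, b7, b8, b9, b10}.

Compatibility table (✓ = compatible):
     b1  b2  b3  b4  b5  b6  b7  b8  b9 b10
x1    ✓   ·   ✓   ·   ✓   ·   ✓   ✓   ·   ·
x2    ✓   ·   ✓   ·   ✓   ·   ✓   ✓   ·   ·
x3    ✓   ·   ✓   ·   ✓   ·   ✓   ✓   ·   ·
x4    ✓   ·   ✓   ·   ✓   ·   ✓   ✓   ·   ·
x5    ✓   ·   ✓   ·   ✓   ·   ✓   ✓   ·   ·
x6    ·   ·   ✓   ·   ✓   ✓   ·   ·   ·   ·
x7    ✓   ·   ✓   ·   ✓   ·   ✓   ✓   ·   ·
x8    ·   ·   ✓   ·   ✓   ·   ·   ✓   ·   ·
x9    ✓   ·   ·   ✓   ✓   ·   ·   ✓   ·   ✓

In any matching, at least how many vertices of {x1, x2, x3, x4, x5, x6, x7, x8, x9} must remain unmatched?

2

For example, pair x1→b3, x2→b8, x3→b5, x4→b1, x5→b7, x6→b6, x9→b4.
The set {x1, x2, x3, x4, x5, x7, x8} has only 5 neighbours ({b1, b3, b5, b7, b8}), so by Hall's theorem at most 7 of the 9 left vertices can be matched.
That matches 7 of the 9, leaving 2 unmatched; no matching can do better.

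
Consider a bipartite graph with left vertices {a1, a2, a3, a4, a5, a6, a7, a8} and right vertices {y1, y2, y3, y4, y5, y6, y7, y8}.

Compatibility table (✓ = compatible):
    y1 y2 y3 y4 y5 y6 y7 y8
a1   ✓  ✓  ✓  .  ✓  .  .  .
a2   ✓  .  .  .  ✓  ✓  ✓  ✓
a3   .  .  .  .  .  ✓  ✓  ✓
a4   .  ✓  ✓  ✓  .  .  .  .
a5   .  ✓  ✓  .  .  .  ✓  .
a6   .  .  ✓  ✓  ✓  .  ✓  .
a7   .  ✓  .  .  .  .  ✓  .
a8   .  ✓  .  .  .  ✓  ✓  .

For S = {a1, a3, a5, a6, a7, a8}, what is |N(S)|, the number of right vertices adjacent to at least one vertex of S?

The union of neighbours of {a1, a3, a5, a6, a7, a8} is {y1, y2, y3, y4, y5, y6, y7, y8}, which has 8 elements.
Since |N(S)| = 8 ≥ |S| = 6, Hall's condition holds for this subset.

8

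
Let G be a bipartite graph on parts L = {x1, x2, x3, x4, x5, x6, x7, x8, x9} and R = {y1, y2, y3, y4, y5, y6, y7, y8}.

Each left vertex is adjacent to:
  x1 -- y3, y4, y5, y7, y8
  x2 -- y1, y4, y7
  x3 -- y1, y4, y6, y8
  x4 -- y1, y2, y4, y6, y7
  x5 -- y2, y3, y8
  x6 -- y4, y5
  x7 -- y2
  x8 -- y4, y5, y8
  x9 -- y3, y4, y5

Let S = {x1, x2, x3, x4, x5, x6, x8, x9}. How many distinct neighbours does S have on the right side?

The union of neighbours of {x1, x2, x3, x4, x5, x6, x8, x9} is {y1, y2, y3, y4, y5, y6, y7, y8}, which has 8 elements.
Since |N(S)| = 8 ≥ |S| = 8, Hall's condition holds for this subset.

8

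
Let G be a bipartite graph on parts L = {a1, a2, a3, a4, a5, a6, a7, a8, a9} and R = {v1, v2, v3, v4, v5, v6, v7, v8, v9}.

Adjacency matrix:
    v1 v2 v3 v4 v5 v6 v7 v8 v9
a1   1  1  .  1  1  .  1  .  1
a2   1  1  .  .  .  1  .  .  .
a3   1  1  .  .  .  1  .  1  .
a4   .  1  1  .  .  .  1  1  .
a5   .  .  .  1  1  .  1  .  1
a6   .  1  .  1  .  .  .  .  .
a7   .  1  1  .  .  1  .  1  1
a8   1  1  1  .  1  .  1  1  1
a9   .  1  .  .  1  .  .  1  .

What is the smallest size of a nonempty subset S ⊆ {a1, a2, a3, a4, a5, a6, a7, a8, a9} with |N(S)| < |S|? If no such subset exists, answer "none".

A matching saturating every left vertex exists, for instance a1→v5, a2→v6, a3→v1, a4→v7, a5→v9, a6→v4, a7→v3, a8→v8, a9→v2.
By Hall's marriage theorem, this means |N(S)| ≥ |S| for every subset S, so no violating subset exists.

none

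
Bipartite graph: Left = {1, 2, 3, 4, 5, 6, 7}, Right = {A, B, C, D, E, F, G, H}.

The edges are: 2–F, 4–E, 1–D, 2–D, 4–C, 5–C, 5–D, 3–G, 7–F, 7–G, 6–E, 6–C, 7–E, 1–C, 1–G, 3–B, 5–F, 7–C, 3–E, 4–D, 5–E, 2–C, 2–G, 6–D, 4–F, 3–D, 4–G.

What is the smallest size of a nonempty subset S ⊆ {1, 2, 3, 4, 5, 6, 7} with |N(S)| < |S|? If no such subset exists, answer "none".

6

Take S = {1, 2, 4, 5, 6, 7}. Its neighbourhood is {C, D, E, F, G}, so |N(S)| = 5 < |S| = 6.
Every subset of size less than 6 has at least as many neighbours as members, so 6 is the minimum.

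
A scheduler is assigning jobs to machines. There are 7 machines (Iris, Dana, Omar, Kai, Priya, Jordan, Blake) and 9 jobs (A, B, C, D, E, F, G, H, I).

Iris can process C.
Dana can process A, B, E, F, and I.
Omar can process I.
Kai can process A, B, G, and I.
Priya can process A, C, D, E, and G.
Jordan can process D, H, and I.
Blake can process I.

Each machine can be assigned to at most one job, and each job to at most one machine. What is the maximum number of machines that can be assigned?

6

For example, pair Iris→C, Dana→A, Omar→I, Kai→B, Priya→G, Jordan→D.
The set {Omar, Blake} has only 1 neighbour ({I}), so by Hall's theorem at most 6 of the 7 machines can be matched.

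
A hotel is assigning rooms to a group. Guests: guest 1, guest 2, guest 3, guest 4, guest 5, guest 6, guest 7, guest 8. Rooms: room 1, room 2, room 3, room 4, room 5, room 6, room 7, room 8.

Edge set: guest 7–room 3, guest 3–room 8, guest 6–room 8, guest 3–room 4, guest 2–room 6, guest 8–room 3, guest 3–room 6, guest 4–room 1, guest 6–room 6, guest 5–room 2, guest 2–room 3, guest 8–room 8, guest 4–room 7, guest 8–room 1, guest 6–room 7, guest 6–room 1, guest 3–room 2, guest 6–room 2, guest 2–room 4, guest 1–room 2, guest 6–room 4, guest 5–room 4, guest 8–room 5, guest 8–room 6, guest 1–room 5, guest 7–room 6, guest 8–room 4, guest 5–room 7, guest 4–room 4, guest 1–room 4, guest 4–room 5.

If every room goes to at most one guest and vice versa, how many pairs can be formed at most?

One maximum matching: guest 1–room 5, guest 2–room 3, guest 3–room 4, guest 4–room 1, guest 5–room 7, guest 6–room 2, guest 7–room 6, guest 8–room 8.
This saturates every guest, so 8 is the maximum.

8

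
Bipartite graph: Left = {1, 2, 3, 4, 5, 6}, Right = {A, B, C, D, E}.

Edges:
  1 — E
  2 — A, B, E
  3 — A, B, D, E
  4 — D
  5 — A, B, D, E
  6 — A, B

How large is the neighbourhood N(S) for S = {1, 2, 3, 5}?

The union of neighbours of {1, 2, 3, 5} is {A, B, D, E}, which has 4 elements.
Since |N(S)| = 4 ≥ |S| = 4, Hall's condition holds for this subset.

4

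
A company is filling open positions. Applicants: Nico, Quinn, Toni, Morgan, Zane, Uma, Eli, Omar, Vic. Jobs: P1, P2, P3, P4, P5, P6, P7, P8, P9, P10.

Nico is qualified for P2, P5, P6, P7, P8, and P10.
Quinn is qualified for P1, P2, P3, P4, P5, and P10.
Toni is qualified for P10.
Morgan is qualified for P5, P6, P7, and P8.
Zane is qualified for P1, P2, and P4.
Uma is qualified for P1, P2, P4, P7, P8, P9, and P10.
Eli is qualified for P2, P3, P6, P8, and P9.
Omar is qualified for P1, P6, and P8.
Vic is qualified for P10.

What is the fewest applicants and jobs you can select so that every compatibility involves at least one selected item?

{Nico, Quinn, Morgan, Zane, Uma, Eli, Omar, P10} is a vertex cover of size 8: every edge has an endpoint in this set.
No smaller cover exists because Nico–P8, Quinn–P3, Toni–P10, Morgan–P5, Zane–P4, Uma–P7, Eli–P2, Omar–P1 is a matching of size 8, and a cover must include an endpoint of each of these disjoint edges (König's theorem).

8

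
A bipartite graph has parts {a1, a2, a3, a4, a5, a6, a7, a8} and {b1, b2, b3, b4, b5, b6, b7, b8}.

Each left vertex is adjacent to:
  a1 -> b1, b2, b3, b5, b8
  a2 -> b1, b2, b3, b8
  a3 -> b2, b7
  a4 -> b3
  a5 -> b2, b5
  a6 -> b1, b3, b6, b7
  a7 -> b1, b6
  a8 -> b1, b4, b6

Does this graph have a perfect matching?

One maximum matching: a1-b1, a2-b8, a3-b2, a4-b3, a5-b5, a6-b7, a7-b6, a8-b4.
Every left vertex is matched, so this is a perfect matching.

Yes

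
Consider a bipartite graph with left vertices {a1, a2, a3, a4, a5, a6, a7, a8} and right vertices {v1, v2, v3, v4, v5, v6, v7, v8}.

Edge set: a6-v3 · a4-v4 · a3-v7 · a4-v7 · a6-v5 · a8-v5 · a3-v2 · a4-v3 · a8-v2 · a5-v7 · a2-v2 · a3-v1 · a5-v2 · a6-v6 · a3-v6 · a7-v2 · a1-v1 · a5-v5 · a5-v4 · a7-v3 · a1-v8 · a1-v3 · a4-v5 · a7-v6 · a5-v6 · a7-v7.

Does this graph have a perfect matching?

A valid assignment of size 8: a1→v8, a2→v2, a3→v1, a4→v4, a5→v6, a6→v3, a7→v7, a8→v5.
All 8 left vertices are covered.

Yes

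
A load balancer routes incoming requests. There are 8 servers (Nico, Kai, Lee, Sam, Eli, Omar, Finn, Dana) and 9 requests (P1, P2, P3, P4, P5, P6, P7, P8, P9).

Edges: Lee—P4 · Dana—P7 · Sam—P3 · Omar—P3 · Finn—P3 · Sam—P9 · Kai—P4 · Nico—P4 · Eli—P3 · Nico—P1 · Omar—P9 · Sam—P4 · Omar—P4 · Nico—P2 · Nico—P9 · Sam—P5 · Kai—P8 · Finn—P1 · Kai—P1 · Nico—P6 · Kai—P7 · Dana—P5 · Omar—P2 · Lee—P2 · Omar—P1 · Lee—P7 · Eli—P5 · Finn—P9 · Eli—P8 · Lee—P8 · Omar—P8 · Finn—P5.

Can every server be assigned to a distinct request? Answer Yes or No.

Yes

One maximum matching: Nico→P2, Kai→P1, Lee→P4, Sam→P9, Eli→P8, Omar→P3, Finn→P5, Dana→P7.
All 8 servers are covered.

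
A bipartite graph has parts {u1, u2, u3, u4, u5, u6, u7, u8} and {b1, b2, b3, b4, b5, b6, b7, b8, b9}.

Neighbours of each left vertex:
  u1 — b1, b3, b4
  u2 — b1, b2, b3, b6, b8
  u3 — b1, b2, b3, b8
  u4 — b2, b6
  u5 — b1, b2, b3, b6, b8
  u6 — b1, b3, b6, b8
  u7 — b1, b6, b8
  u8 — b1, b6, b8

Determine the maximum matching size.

6

One maximum matching: u1→b4, u2→b1, u3→b8, u4→b2, u5→b6, u6→b3.
The set {u2, u3, u4, u5, u6, u7, u8} has only 5 neighbours ({b1, b2, b3, b6, b8}), so by Hall's theorem at most 6 of the 8 left vertices can be matched.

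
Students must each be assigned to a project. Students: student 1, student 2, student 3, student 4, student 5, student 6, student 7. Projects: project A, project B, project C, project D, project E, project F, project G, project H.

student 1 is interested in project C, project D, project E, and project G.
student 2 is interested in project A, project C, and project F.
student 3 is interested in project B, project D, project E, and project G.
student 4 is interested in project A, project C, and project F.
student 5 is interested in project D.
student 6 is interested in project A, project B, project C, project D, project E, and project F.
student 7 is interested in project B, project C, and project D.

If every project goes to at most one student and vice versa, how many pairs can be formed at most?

7

For example, pair student 1-project G, student 2-project F, student 3-project B, student 4-project A, student 5-project D, student 6-project E, student 7-project C.
This saturates every student, so 7 is the maximum.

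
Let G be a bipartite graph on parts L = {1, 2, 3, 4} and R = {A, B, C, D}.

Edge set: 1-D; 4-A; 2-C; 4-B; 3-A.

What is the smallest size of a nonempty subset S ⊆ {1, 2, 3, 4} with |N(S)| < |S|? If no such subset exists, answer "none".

A matching saturating every left vertex exists, for instance 1→D, 2→C, 3→A, 4→B.
By Hall's marriage theorem, this means |N(S)| ≥ |S| for every subset S, so no violating subset exists.

none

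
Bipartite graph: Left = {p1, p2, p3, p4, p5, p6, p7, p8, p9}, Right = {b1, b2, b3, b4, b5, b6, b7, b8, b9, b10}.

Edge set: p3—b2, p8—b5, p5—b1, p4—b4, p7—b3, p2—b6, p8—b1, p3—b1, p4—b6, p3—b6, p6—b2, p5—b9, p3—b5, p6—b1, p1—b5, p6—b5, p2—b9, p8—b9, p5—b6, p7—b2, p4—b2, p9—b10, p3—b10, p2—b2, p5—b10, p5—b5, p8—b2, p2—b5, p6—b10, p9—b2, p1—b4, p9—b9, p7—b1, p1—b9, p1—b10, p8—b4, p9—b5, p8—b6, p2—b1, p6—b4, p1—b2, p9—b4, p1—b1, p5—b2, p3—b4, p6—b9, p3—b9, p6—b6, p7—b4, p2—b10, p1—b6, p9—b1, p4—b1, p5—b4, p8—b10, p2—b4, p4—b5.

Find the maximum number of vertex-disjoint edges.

8

For example, pair p1→b9, p2→b10, p3→b2, p4→b4, p5→b6, p6→b5, p7→b3, p8→b1.
The set {p1, p2, p3, p4, p5, p6, p8, p9} has only 7 neighbours ({b1, b10, b2, b4, b5, b6, b9}), so by Hall's theorem at most 8 of the 9 left vertices can be matched.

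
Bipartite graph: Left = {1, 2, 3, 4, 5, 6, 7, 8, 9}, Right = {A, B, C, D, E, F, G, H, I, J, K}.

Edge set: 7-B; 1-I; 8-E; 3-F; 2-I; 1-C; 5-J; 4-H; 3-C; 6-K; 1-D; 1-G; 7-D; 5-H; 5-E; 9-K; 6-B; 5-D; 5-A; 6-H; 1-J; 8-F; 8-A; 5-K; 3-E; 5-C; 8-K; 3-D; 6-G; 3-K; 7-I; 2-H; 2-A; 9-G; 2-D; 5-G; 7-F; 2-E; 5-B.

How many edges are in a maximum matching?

A valid assignment of size 9: 1-J, 2-E, 3-F, 4-H, 5-A, 6-B, 7-D, 8-K, 9-G.
All 9 left vertices are matched, so no larger matching exists.

9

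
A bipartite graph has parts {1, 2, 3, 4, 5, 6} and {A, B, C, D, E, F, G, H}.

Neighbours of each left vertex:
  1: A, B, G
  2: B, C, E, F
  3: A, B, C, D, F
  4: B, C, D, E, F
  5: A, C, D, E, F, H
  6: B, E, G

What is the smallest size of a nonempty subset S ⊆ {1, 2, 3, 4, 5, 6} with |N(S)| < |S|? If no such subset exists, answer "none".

A matching saturating every left vertex exists, for instance 1→G, 2→C, 3→A, 4→F, 5→E, 6→B.
By Hall's marriage theorem, this means |N(S)| ≥ |S| for every subset S, so no violating subset exists.

none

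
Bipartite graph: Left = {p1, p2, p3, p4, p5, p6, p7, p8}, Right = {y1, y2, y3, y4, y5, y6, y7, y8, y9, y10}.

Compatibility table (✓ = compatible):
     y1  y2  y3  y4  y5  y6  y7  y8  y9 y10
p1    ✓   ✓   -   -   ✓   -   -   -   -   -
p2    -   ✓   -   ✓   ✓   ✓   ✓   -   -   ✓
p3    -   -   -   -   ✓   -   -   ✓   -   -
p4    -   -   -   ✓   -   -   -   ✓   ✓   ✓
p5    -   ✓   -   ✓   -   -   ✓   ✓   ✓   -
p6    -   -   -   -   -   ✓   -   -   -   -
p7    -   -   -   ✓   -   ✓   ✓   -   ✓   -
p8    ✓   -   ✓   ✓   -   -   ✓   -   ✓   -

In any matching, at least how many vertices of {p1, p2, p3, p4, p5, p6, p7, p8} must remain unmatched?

One maximum matching: p1–y1, p2–y10, p3–y5, p4–y8, p5–y9, p6–y6, p7–y4, p8–y7.
This saturates every left vertex, so 8 is the maximum.
That matches 8 of the 8, leaving 0 unmatched; no matching can do better.

0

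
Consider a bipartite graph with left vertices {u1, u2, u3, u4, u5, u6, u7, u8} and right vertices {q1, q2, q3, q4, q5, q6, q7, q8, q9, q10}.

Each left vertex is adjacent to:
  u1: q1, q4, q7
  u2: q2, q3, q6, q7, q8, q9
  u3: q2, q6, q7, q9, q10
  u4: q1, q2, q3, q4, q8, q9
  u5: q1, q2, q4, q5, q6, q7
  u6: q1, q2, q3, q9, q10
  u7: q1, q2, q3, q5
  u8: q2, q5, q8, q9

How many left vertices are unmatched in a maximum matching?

0

One maximum matching: u1→q7, u2→q9, u3→q2, u4→q4, u5→q6, u6→q1, u7→q5, u8→q8.
This saturates every left vertex, so 8 is the maximum.
That matches 8 of the 8, leaving 0 unmatched; no matching can do better.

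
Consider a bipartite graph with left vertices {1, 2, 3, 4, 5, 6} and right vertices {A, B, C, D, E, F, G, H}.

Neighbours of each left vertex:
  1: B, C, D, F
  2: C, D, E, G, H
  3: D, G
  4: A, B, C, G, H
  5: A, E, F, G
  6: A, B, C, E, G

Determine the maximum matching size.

6

One maximum matching: 1-B, 2-E, 3-D, 4-A, 5-F, 6-G.
All 6 left vertices are matched, so no larger matching exists.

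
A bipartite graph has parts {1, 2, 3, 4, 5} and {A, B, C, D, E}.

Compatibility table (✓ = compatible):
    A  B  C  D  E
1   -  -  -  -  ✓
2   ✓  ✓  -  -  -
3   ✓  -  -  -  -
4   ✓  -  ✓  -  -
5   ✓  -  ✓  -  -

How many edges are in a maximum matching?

4

A valid assignment of size 4: 1-E, 2-B, 3-A, 4-C.
The set {3, 4, 5} has only 2 neighbours ({A, C}), so by Hall's theorem at most 4 of the 5 left vertices can be matched.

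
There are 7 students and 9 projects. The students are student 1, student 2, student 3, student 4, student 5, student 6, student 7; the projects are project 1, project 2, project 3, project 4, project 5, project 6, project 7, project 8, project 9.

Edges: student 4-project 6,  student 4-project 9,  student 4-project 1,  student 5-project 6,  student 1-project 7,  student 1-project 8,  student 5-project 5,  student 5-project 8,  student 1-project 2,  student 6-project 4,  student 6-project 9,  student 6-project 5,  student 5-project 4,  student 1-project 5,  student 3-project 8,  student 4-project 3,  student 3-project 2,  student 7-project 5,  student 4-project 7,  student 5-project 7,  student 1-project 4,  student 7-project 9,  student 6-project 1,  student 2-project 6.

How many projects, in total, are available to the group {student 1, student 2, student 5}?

6

The union of neighbours of {student 1, student 2, student 5} is {project 2, project 4, project 5, project 6, project 7, project 8}, which has 6 elements.
Since |N(S)| = 6 ≥ |S| = 3, Hall's condition holds for this subset.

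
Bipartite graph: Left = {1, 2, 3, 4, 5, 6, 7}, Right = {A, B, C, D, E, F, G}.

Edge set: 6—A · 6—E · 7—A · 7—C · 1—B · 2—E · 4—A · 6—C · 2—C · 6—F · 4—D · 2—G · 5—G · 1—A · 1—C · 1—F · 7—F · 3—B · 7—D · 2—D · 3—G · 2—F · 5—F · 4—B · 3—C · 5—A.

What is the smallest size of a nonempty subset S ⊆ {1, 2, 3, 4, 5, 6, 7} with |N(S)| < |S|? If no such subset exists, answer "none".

A matching saturating every left vertex exists, for instance 1→A, 2→E, 3→B, 4→D, 5→G, 6→C, 7→F.
By Hall's marriage theorem, this means |N(S)| ≥ |S| for every subset S, so no violating subset exists.

none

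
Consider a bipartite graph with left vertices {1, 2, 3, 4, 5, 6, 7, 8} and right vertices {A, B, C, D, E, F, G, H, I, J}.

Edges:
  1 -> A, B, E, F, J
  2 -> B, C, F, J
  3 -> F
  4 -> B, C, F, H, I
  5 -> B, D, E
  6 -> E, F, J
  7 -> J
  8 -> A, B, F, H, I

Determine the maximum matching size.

8

For example, pair 1→B, 2→C, 3→F, 4→H, 5→D, 6→E, 7→J, 8→A.
All 8 left vertices are matched, so no larger matching exists.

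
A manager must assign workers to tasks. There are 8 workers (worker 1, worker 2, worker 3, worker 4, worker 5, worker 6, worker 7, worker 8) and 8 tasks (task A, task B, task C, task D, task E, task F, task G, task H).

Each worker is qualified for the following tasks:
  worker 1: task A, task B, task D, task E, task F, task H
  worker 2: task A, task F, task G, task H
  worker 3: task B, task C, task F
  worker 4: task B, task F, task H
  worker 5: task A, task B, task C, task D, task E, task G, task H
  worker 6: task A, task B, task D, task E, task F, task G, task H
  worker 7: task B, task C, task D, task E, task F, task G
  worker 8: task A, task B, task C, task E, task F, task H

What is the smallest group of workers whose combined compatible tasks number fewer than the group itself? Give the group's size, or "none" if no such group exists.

A matching saturating every worker exists, for instance worker 1→task F, worker 2→task H, worker 3→task C, worker 4→task B, worker 5→task E, worker 6→task G, worker 7→task D, worker 8→task A.
By Hall's marriage theorem, this means |N(S)| ≥ |S| for every subset S, so no violating subset exists.

none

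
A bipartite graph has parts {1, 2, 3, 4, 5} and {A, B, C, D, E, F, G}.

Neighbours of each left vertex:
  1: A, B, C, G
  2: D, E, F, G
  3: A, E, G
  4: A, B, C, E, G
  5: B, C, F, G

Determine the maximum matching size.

A valid assignment of size 5: 1-C, 2-D, 3-E, 4-G, 5-B.
This saturates every left vertex, so 5 is the maximum.

5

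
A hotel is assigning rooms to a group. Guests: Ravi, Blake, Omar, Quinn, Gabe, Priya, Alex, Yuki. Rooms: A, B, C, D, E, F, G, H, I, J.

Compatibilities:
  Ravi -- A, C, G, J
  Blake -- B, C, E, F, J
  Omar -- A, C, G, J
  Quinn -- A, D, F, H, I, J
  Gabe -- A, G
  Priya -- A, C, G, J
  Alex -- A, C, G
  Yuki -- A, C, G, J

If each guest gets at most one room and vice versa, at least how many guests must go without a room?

A valid assignment of size 6: Ravi→C, Blake→E, Omar→G, Quinn→H, Gabe→A, Priya→J.
The set {Ravi, Omar, Gabe, Priya, Alex, Yuki} has only 4 neighbours ({A, C, G, J}), so by Hall's theorem at most 6 of the 8 guests can be matched.
That matches 6 of the 8, leaving 2 unmatched; no matching can do better.

2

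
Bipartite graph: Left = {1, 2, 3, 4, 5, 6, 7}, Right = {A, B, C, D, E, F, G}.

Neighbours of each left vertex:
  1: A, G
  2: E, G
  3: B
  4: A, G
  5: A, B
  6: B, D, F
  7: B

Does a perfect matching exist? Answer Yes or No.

No

The set {1, 3, 4, 5, 7} has only 3 neighbours ({A, B, G}), so by Hall's theorem at most 5 of the 7 left vertices can be matched.
Hence no matching covers every left vertex.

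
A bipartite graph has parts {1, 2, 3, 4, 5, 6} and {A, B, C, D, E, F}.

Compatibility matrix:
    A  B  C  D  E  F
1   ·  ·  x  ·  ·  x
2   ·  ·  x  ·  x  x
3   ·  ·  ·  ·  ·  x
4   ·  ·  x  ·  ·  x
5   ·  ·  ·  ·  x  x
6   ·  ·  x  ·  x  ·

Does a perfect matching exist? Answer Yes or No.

No

The set {1, 2, 3, 4, 5, 6} has only 3 neighbours ({C, E, F}), so by Hall's theorem at most 3 of the 6 left vertices can be matched.
Hence no matching covers every left vertex.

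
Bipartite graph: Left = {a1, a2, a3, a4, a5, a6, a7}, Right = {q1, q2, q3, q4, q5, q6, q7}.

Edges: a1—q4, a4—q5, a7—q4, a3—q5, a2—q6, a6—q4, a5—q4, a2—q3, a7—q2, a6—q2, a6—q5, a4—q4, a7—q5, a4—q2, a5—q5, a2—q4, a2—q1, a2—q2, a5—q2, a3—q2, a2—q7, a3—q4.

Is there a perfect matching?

No

The set {a1, a3, a4, a5, a6, a7} has only 3 neighbours ({q2, q4, q5}), so by Hall's theorem at most 4 of the 7 left vertices can be matched.
Hence no matching covers every left vertex.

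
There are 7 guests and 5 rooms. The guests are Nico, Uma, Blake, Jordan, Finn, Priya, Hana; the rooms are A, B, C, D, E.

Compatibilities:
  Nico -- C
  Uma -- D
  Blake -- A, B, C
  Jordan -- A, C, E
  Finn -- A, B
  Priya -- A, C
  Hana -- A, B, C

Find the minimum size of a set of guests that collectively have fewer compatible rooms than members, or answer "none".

4

Take S = {Nico, Blake, Finn, Priya}. Its neighbourhood is {A, B, C}, so |N(S)| = 3 < |S| = 4.
Every subset of size less than 4 has at least as many neighbours as members, so 4 is the minimum.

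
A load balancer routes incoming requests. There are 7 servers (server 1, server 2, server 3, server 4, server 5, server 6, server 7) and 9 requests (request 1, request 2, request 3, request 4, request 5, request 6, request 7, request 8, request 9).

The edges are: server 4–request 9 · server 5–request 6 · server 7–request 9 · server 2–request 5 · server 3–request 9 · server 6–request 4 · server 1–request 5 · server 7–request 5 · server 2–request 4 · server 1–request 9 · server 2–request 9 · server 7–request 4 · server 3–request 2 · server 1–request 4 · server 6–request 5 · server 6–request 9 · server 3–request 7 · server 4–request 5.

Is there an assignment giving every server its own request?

No

The set {server 1, server 2, server 4, server 6, server 7} has only 3 neighbours ({request 4, request 5, request 9}), so by Hall's theorem at most 5 of the 7 servers can be matched.
Hence no matching covers every server.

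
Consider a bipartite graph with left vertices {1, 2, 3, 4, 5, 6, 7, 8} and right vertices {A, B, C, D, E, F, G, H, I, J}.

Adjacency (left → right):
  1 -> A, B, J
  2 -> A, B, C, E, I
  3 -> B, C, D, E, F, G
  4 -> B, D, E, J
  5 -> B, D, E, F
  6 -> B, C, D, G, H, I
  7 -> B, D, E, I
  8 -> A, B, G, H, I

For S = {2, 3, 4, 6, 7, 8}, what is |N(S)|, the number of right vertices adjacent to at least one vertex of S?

10

The union of neighbours of {2, 3, 4, 6, 7, 8} is {A, B, C, D, E, F, G, H, I, J}, which has 10 elements.
Since |N(S)| = 10 ≥ |S| = 6, Hall's condition holds for this subset.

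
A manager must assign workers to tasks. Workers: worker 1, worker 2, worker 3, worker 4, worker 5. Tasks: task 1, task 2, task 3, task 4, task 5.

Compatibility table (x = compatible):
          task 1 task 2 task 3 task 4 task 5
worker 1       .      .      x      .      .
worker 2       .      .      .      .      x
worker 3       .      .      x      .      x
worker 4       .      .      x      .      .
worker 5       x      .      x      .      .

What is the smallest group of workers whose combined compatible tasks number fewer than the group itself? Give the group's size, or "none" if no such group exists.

Take S = {worker 1, worker 4}. Its neighbourhood is {task 3}, so |N(S)| = 1 < |S| = 2.
No single vertex violates Hall's condition since each has at least one neighbour, so 2 is the minimum.

2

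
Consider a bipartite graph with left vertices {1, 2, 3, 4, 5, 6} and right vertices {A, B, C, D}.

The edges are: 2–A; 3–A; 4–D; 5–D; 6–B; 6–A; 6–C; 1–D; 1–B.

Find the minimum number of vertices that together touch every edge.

{1, 6, A, D} is a vertex cover of size 4: every edge has an endpoint in this set.
No smaller cover exists because 1–B, 2–A, 4–D, 6–C is a matching of size 4, and a cover must include an endpoint of each of these disjoint edges (König's theorem).

4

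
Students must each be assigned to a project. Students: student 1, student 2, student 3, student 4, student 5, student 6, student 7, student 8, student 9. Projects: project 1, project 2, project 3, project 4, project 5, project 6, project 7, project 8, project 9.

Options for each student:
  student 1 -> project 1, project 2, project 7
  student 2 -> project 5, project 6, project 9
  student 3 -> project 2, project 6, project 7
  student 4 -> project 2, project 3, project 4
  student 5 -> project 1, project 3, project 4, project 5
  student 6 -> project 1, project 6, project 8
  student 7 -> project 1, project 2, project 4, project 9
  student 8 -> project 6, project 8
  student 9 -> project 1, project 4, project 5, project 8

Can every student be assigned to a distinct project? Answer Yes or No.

Yes

A valid assignment of size 9: student 1–project 7, student 2–project 5, student 3–project 2, student 4–project 3, student 5–project 1, student 6–project 8, student 7–project 9, student 8–project 6, student 9–project 4.
All 9 students are covered.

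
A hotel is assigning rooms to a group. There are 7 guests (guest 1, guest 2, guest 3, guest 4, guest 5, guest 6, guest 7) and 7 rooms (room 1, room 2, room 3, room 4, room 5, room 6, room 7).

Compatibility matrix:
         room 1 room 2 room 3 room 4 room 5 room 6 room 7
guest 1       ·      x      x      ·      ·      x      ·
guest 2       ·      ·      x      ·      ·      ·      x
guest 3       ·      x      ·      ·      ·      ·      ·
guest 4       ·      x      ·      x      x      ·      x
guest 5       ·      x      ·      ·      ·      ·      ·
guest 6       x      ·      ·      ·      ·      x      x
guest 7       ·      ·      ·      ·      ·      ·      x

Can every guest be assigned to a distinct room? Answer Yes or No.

No

The set {guest 3, guest 5} has only 1 neighbour ({room 2}), so by Hall's theorem at most 6 of the 7 guests can be matched.
Hence no matching covers every guest.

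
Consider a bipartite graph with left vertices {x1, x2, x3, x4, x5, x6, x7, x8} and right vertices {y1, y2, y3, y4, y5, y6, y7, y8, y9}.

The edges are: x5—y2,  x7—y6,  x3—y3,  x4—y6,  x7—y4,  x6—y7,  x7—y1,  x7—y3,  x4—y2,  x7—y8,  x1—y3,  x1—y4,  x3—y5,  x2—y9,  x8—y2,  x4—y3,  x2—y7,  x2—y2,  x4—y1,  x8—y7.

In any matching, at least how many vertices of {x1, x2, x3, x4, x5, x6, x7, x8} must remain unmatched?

1

One maximum matching: x1–y4, x2–y9, x3–y5, x4–y3, x5–y2, x6–y7, x7–y6.
The set {x5, x6, x8} has only 2 neighbours ({y2, y7}), so by Hall's theorem at most 7 of the 8 left vertices can be matched.
That matches 7 of the 8, leaving 1 unmatched; no matching can do better.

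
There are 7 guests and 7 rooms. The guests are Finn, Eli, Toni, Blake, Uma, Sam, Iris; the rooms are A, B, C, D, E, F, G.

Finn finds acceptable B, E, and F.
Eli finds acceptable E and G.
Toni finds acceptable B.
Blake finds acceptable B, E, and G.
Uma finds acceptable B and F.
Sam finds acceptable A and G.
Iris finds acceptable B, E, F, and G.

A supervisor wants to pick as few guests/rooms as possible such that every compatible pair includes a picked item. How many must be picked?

5

The 5 edges Finn–F, Eli–G, Toni–B, Blake–E, Sam–A form a matching, so any vertex cover needs at least 5 vertices (one per matched edge).
Conversely {Sam, B, E, F, G} meets every edge and has exactly 5 vertices, so 5 is optimal.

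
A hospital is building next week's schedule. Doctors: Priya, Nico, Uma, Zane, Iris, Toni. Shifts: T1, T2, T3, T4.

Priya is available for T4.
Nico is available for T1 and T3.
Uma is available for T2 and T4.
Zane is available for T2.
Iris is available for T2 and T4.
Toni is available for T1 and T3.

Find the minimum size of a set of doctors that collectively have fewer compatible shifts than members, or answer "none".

Take S = {Priya, Uma, Zane}. Its neighbourhood is {T2, T4}, so |N(S)| = 2 < |S| = 3.
Every subset of size less than 3 has at least as many neighbours as members, so 3 is the minimum.

3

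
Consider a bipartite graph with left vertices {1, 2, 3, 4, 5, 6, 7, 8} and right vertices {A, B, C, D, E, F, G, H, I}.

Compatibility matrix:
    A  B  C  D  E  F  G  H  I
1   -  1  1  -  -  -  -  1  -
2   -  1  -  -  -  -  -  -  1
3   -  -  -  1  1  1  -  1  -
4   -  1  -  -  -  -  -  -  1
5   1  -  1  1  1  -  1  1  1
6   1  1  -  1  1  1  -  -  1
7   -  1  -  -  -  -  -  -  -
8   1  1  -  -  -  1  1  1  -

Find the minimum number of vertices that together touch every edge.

7

{1, 3, 5, 6, 8, B, I} is a vertex cover of size 7: every edge has an endpoint in this set.
No smaller cover exists because 1–C, 2–I, 3–H, 4–B, 5–A, 6–E, 8–G is a matching of size 7, and a cover must include an endpoint of each of these disjoint edges (König's theorem).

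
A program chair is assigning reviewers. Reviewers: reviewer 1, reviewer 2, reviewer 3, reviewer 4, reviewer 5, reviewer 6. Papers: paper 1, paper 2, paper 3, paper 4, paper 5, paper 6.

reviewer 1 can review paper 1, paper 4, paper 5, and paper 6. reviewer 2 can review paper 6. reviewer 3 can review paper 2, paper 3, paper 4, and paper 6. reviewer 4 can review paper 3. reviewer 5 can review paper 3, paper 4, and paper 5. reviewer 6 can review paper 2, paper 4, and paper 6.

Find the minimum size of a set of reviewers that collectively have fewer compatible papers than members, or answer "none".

A matching saturating every reviewer exists, for instance reviewer 1→paper 1, reviewer 2→paper 6, reviewer 3→paper 2, reviewer 4→paper 3, reviewer 5→paper 5, reviewer 6→paper 4.
By Hall's marriage theorem, this means |N(S)| ≥ |S| for every subset S, so no violating subset exists.

none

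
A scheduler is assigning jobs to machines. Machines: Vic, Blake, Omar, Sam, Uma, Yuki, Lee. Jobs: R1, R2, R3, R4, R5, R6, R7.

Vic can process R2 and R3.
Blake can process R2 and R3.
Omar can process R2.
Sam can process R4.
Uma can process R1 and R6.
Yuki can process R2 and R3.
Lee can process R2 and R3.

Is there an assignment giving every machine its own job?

The set {Vic, Blake, Omar, Yuki, Lee} has only 2 neighbours ({R2, R3}), so by Hall's theorem at most 4 of the 7 machines can be matched.
Hence no matching covers every machine.

No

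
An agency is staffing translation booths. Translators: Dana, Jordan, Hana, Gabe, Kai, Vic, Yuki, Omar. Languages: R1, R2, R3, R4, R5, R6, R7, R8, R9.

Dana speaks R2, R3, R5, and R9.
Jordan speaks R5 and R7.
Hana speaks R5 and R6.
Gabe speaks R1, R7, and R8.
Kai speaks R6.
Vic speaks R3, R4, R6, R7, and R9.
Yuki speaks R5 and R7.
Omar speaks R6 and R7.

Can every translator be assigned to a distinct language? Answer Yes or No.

The set {Jordan, Hana, Kai, Yuki, Omar} has only 3 neighbours ({R5, R6, R7}), so by Hall's theorem at most 6 of the 8 translators can be matched.
Hence no matching covers every translator.

No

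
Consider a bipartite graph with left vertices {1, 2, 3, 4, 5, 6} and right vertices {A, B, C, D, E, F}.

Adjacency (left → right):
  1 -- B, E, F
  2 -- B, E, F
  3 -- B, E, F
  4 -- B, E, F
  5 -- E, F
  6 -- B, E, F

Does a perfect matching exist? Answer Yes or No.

No

The set {1, 2, 3, 4, 5, 6} has only 3 neighbours ({B, E, F}), so by Hall's theorem at most 3 of the 6 left vertices can be matched.
Hence no matching covers every left vertex.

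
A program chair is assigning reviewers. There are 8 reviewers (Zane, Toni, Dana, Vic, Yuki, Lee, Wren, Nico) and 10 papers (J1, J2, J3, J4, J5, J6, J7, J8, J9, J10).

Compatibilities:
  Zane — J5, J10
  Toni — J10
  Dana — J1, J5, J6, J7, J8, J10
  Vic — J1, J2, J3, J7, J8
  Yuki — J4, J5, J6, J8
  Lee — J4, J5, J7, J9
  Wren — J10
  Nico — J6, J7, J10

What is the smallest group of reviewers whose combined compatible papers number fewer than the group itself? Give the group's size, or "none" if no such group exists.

2

Take S = {Toni, Wren}. Its neighbourhood is {J10}, so |N(S)| = 1 < |S| = 2.
No single vertex violates Hall's condition since each has at least one neighbour, so 2 is the minimum.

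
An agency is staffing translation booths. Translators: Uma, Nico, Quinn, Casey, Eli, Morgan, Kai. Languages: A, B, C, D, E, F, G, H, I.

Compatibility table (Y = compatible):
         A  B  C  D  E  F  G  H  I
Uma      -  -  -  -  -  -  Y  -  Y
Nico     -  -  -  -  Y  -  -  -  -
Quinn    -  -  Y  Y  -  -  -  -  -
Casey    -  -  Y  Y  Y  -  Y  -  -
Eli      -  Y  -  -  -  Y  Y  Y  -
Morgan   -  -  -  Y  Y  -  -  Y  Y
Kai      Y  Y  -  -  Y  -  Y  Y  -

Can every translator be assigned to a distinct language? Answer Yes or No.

One maximum matching: Uma–I, Nico–E, Quinn–D, Casey–C, Eli–B, Morgan–H, Kai–G.
Every translator is matched, so this matching saturates all of them.

Yes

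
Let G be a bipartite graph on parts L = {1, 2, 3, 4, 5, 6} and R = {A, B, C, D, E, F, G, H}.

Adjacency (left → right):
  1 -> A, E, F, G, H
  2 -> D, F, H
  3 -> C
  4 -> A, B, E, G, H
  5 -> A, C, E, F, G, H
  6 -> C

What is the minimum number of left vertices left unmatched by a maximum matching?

1

One maximum matching: 1–E, 2–F, 3–C, 4–A, 5–G.
The set {3, 6} has only 1 neighbour ({C}), so by Hall's theorem at most 5 of the 6 left vertices can be matched.
That matches 5 of the 6, leaving 1 unmatched; no matching can do better.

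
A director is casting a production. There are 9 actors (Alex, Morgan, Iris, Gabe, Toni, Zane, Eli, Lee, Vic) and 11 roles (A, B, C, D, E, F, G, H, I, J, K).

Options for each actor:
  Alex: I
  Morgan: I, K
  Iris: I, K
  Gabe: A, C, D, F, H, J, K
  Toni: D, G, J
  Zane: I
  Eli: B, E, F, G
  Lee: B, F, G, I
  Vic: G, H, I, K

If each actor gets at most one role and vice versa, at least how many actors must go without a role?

2

For example, pair Alex–I, Morgan–K, Gabe–A, Toni–J, Eli–E, Lee–B, Vic–G.
The set {Alex, Morgan, Iris, Zane} has only 2 neighbours ({I, K}), so by Hall's theorem at most 7 of the 9 actors can be matched.
That matches 7 of the 9, leaving 2 unmatched; no matching can do better.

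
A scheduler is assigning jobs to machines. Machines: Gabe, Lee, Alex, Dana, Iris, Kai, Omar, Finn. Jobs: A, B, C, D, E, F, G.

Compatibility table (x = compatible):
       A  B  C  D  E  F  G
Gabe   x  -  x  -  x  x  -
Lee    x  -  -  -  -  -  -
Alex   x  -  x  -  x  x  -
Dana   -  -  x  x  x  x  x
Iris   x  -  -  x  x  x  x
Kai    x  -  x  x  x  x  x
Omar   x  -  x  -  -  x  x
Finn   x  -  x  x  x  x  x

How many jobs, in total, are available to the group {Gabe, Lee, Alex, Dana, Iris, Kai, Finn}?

The union of neighbours of {Gabe, Lee, Alex, Dana, Iris, Kai, Finn} is {A, C, D, E, F, G}, which has 6 elements.
Since |N(S)| = 6 < |S| = 7, Hall's condition fails for this subset.

6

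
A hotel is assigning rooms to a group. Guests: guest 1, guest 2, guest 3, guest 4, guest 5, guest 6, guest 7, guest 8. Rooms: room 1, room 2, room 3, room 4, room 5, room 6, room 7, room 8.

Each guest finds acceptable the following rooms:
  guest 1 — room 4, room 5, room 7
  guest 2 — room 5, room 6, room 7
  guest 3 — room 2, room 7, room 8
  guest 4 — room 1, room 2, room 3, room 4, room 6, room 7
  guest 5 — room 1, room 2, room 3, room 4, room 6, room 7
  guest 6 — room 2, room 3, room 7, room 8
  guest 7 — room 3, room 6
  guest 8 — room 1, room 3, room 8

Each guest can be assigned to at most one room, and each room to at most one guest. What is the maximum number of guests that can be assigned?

8

One maximum matching: guest 1-room 7, guest 2-room 5, guest 3-room 2, guest 4-room 1, guest 5-room 4, guest 6-room 8, guest 7-room 6, guest 8-room 3.
All 8 guests are matched, so no larger matching exists.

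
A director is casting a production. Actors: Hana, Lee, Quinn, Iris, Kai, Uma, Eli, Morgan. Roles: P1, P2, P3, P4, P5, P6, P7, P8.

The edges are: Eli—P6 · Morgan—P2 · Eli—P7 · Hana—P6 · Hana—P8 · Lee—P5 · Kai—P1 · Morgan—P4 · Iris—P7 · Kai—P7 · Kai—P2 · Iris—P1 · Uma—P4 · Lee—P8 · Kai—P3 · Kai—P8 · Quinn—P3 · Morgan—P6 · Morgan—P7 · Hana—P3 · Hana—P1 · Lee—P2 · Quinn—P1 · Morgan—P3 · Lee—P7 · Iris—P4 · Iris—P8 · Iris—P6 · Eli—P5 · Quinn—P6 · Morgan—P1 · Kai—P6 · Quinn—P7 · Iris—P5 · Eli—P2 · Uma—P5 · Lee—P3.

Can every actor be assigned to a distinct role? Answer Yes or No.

Yes

A valid assignment of size 8: Hana–P8, Lee–P2, Quinn–P6, Iris–P7, Kai–P3, Uma–P4, Eli–P5, Morgan–P1.
All 8 actors are covered.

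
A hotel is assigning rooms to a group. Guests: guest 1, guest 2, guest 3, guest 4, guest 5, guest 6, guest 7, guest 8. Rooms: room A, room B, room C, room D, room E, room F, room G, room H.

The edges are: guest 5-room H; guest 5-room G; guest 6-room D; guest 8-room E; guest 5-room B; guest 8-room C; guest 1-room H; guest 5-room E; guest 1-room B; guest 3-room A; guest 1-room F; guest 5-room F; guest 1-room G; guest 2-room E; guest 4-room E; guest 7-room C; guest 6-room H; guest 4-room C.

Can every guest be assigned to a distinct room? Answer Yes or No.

The set {guest 2, guest 4, guest 7, guest 8} has only 2 neighbours ({room C, room E}), so by Hall's theorem at most 6 of the 8 guests can be matched.
Hence no matching covers every guest.

No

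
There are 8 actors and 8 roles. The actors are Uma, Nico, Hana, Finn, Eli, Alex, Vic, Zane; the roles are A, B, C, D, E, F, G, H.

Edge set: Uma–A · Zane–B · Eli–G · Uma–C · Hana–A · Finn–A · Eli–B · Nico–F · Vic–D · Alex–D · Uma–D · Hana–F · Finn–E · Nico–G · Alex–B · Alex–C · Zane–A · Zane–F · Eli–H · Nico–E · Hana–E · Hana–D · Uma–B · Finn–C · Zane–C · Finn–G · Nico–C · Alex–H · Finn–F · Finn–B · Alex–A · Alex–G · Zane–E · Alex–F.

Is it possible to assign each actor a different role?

One maximum matching: Uma-B, Nico-C, Hana-E, Finn-F, Eli-H, Alex-G, Vic-D, Zane-A.
Every actor is matched, so this is a perfect matching.

Yes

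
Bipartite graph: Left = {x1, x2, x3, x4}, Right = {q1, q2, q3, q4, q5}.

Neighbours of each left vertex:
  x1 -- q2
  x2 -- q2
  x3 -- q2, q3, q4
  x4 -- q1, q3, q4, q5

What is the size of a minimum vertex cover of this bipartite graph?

3

{x3, x4, q2} is a vertex cover of size 3: every edge has an endpoint in this set.
No smaller cover exists because x1–q2, x3–q3, x4–q4 is a matching of size 3, and a cover must include an endpoint of each of these disjoint edges (König's theorem).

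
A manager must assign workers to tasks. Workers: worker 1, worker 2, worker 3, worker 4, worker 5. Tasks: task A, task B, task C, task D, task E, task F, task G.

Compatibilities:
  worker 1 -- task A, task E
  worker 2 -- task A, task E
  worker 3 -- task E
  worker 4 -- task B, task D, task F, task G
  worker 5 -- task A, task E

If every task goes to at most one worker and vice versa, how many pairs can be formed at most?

3

For example, pair worker 1→task A, worker 2→task E, worker 4→task D.
The set {worker 1, worker 2, worker 3, worker 5} has only 2 neighbours ({task A, task E}), so by Hall's theorem at most 3 of the 5 workers can be matched.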